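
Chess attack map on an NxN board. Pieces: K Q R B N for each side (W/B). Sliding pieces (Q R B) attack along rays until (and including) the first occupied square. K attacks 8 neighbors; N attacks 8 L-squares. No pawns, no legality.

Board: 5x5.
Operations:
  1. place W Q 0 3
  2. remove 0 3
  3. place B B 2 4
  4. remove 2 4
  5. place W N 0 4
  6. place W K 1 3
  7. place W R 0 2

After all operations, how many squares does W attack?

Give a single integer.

Answer: 12

Derivation:
Op 1: place WQ@(0,3)
Op 2: remove (0,3)
Op 3: place BB@(2,4)
Op 4: remove (2,4)
Op 5: place WN@(0,4)
Op 6: place WK@(1,3)
Op 7: place WR@(0,2)
Per-piece attacks for W:
  WR@(0,2): attacks (0,3) (0,4) (0,1) (0,0) (1,2) (2,2) (3,2) (4,2) [ray(0,1) blocked at (0,4)]
  WN@(0,4): attacks (1,2) (2,3)
  WK@(1,3): attacks (1,4) (1,2) (2,3) (0,3) (2,4) (2,2) (0,4) (0,2)
Union (12 distinct): (0,0) (0,1) (0,2) (0,3) (0,4) (1,2) (1,4) (2,2) (2,3) (2,4) (3,2) (4,2)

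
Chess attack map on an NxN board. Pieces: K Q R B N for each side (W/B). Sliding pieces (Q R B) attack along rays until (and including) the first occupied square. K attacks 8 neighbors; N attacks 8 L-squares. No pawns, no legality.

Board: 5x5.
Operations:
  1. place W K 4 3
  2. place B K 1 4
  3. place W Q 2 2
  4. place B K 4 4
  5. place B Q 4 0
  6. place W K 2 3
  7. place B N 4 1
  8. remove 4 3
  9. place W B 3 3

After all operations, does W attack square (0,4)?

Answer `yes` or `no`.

Answer: yes

Derivation:
Op 1: place WK@(4,3)
Op 2: place BK@(1,4)
Op 3: place WQ@(2,2)
Op 4: place BK@(4,4)
Op 5: place BQ@(4,0)
Op 6: place WK@(2,3)
Op 7: place BN@(4,1)
Op 8: remove (4,3)
Op 9: place WB@(3,3)
Per-piece attacks for W:
  WQ@(2,2): attacks (2,3) (2,1) (2,0) (3,2) (4,2) (1,2) (0,2) (3,3) (3,1) (4,0) (1,3) (0,4) (1,1) (0,0) [ray(0,1) blocked at (2,3); ray(1,1) blocked at (3,3); ray(1,-1) blocked at (4,0)]
  WK@(2,3): attacks (2,4) (2,2) (3,3) (1,3) (3,4) (3,2) (1,4) (1,2)
  WB@(3,3): attacks (4,4) (4,2) (2,4) (2,2) [ray(1,1) blocked at (4,4); ray(-1,-1) blocked at (2,2)]
W attacks (0,4): yes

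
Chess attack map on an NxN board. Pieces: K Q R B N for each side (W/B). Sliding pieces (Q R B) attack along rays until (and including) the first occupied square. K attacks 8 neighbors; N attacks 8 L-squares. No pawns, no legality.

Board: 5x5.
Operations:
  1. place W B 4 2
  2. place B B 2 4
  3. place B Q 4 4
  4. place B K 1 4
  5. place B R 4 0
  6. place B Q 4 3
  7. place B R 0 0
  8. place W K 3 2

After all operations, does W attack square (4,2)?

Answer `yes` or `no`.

Answer: yes

Derivation:
Op 1: place WB@(4,2)
Op 2: place BB@(2,4)
Op 3: place BQ@(4,4)
Op 4: place BK@(1,4)
Op 5: place BR@(4,0)
Op 6: place BQ@(4,3)
Op 7: place BR@(0,0)
Op 8: place WK@(3,2)
Per-piece attacks for W:
  WK@(3,2): attacks (3,3) (3,1) (4,2) (2,2) (4,3) (4,1) (2,3) (2,1)
  WB@(4,2): attacks (3,3) (2,4) (3,1) (2,0) [ray(-1,1) blocked at (2,4)]
W attacks (4,2): yes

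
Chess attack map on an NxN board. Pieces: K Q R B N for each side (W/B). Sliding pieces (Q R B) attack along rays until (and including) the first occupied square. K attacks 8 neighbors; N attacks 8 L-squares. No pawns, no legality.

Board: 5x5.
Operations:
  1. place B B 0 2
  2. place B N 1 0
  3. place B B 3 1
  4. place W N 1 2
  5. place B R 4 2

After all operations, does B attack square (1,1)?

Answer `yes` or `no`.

Op 1: place BB@(0,2)
Op 2: place BN@(1,0)
Op 3: place BB@(3,1)
Op 4: place WN@(1,2)
Op 5: place BR@(4,2)
Per-piece attacks for B:
  BB@(0,2): attacks (1,3) (2,4) (1,1) (2,0)
  BN@(1,0): attacks (2,2) (3,1) (0,2)
  BB@(3,1): attacks (4,2) (4,0) (2,2) (1,3) (0,4) (2,0) [ray(1,1) blocked at (4,2)]
  BR@(4,2): attacks (4,3) (4,4) (4,1) (4,0) (3,2) (2,2) (1,2) [ray(-1,0) blocked at (1,2)]
B attacks (1,1): yes

Answer: yes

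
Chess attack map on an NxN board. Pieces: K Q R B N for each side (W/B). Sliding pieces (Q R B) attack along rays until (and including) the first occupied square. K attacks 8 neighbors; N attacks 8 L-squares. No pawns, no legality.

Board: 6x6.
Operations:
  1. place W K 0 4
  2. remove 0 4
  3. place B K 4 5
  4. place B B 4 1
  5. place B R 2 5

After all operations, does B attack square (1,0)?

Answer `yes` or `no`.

Answer: no

Derivation:
Op 1: place WK@(0,4)
Op 2: remove (0,4)
Op 3: place BK@(4,5)
Op 4: place BB@(4,1)
Op 5: place BR@(2,5)
Per-piece attacks for B:
  BR@(2,5): attacks (2,4) (2,3) (2,2) (2,1) (2,0) (3,5) (4,5) (1,5) (0,5) [ray(1,0) blocked at (4,5)]
  BB@(4,1): attacks (5,2) (5,0) (3,2) (2,3) (1,4) (0,5) (3,0)
  BK@(4,5): attacks (4,4) (5,5) (3,5) (5,4) (3,4)
B attacks (1,0): no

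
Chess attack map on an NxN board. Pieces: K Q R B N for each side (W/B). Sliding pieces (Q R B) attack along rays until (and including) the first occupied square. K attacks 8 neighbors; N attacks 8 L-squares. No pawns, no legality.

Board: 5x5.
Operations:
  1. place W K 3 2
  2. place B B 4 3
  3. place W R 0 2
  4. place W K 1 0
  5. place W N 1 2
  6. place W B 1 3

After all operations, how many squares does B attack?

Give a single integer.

Answer: 2

Derivation:
Op 1: place WK@(3,2)
Op 2: place BB@(4,3)
Op 3: place WR@(0,2)
Op 4: place WK@(1,0)
Op 5: place WN@(1,2)
Op 6: place WB@(1,3)
Per-piece attacks for B:
  BB@(4,3): attacks (3,4) (3,2) [ray(-1,-1) blocked at (3,2)]
Union (2 distinct): (3,2) (3,4)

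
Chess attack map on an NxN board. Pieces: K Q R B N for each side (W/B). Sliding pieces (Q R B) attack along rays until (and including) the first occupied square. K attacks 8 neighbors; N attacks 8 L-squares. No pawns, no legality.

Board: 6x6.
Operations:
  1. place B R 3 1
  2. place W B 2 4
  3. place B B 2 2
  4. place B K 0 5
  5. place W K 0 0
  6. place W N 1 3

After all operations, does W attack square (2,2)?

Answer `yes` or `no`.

Op 1: place BR@(3,1)
Op 2: place WB@(2,4)
Op 3: place BB@(2,2)
Op 4: place BK@(0,5)
Op 5: place WK@(0,0)
Op 6: place WN@(1,3)
Per-piece attacks for W:
  WK@(0,0): attacks (0,1) (1,0) (1,1)
  WN@(1,3): attacks (2,5) (3,4) (0,5) (2,1) (3,2) (0,1)
  WB@(2,4): attacks (3,5) (3,3) (4,2) (5,1) (1,5) (1,3) [ray(-1,-1) blocked at (1,3)]
W attacks (2,2): no

Answer: no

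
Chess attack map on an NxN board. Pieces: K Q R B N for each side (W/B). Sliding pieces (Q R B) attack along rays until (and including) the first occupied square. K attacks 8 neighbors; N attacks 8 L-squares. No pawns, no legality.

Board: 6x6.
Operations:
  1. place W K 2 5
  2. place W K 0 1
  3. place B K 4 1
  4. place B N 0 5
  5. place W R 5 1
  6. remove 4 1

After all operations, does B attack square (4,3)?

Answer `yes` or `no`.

Answer: no

Derivation:
Op 1: place WK@(2,5)
Op 2: place WK@(0,1)
Op 3: place BK@(4,1)
Op 4: place BN@(0,5)
Op 5: place WR@(5,1)
Op 6: remove (4,1)
Per-piece attacks for B:
  BN@(0,5): attacks (1,3) (2,4)
B attacks (4,3): no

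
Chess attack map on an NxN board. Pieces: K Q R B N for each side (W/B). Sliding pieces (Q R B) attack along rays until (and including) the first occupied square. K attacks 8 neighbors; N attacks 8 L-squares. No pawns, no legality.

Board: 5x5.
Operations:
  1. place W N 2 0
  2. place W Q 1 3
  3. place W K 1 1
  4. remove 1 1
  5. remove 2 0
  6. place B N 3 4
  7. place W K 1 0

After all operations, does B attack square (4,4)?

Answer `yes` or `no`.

Op 1: place WN@(2,0)
Op 2: place WQ@(1,3)
Op 3: place WK@(1,1)
Op 4: remove (1,1)
Op 5: remove (2,0)
Op 6: place BN@(3,4)
Op 7: place WK@(1,0)
Per-piece attacks for B:
  BN@(3,4): attacks (4,2) (2,2) (1,3)
B attacks (4,4): no

Answer: no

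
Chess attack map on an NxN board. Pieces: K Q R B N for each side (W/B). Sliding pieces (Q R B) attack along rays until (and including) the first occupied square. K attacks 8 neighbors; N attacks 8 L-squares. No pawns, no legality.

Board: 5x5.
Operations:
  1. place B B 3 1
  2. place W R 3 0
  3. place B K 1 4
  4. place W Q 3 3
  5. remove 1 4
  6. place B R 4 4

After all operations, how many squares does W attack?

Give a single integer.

Op 1: place BB@(3,1)
Op 2: place WR@(3,0)
Op 3: place BK@(1,4)
Op 4: place WQ@(3,3)
Op 5: remove (1,4)
Op 6: place BR@(4,4)
Per-piece attacks for W:
  WR@(3,0): attacks (3,1) (4,0) (2,0) (1,0) (0,0) [ray(0,1) blocked at (3,1)]
  WQ@(3,3): attacks (3,4) (3,2) (3,1) (4,3) (2,3) (1,3) (0,3) (4,4) (4,2) (2,4) (2,2) (1,1) (0,0) [ray(0,-1) blocked at (3,1); ray(1,1) blocked at (4,4)]
Union (16 distinct): (0,0) (0,3) (1,0) (1,1) (1,3) (2,0) (2,2) (2,3) (2,4) (3,1) (3,2) (3,4) (4,0) (4,2) (4,3) (4,4)

Answer: 16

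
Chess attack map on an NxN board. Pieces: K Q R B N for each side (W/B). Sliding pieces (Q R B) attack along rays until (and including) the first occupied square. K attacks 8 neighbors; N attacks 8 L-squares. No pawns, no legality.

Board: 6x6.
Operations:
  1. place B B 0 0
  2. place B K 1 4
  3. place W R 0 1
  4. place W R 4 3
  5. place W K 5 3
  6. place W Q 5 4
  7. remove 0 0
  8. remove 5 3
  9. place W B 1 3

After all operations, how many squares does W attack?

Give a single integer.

Answer: 27

Derivation:
Op 1: place BB@(0,0)
Op 2: place BK@(1,4)
Op 3: place WR@(0,1)
Op 4: place WR@(4,3)
Op 5: place WK@(5,3)
Op 6: place WQ@(5,4)
Op 7: remove (0,0)
Op 8: remove (5,3)
Op 9: place WB@(1,3)
Per-piece attacks for W:
  WR@(0,1): attacks (0,2) (0,3) (0,4) (0,5) (0,0) (1,1) (2,1) (3,1) (4,1) (5,1)
  WB@(1,3): attacks (2,4) (3,5) (2,2) (3,1) (4,0) (0,4) (0,2)
  WR@(4,3): attacks (4,4) (4,5) (4,2) (4,1) (4,0) (5,3) (3,3) (2,3) (1,3) [ray(-1,0) blocked at (1,3)]
  WQ@(5,4): attacks (5,5) (5,3) (5,2) (5,1) (5,0) (4,4) (3,4) (2,4) (1,4) (4,5) (4,3) [ray(-1,0) blocked at (1,4); ray(-1,-1) blocked at (4,3)]
Union (27 distinct): (0,0) (0,2) (0,3) (0,4) (0,5) (1,1) (1,3) (1,4) (2,1) (2,2) (2,3) (2,4) (3,1) (3,3) (3,4) (3,5) (4,0) (4,1) (4,2) (4,3) (4,4) (4,5) (5,0) (5,1) (5,2) (5,3) (5,5)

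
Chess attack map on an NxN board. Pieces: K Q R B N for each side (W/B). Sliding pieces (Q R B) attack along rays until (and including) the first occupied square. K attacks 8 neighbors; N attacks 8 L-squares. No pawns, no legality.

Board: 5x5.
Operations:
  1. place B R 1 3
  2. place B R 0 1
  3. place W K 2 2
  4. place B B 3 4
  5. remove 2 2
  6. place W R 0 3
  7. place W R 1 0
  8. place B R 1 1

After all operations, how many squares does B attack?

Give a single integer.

Op 1: place BR@(1,3)
Op 2: place BR@(0,1)
Op 3: place WK@(2,2)
Op 4: place BB@(3,4)
Op 5: remove (2,2)
Op 6: place WR@(0,3)
Op 7: place WR@(1,0)
Op 8: place BR@(1,1)
Per-piece attacks for B:
  BR@(0,1): attacks (0,2) (0,3) (0,0) (1,1) [ray(0,1) blocked at (0,3); ray(1,0) blocked at (1,1)]
  BR@(1,1): attacks (1,2) (1,3) (1,0) (2,1) (3,1) (4,1) (0,1) [ray(0,1) blocked at (1,3); ray(0,-1) blocked at (1,0); ray(-1,0) blocked at (0,1)]
  BR@(1,3): attacks (1,4) (1,2) (1,1) (2,3) (3,3) (4,3) (0,3) [ray(0,-1) blocked at (1,1); ray(-1,0) blocked at (0,3)]
  BB@(3,4): attacks (4,3) (2,3) (1,2) (0,1) [ray(-1,-1) blocked at (0,1)]
Union (15 distinct): (0,0) (0,1) (0,2) (0,3) (1,0) (1,1) (1,2) (1,3) (1,4) (2,1) (2,3) (3,1) (3,3) (4,1) (4,3)

Answer: 15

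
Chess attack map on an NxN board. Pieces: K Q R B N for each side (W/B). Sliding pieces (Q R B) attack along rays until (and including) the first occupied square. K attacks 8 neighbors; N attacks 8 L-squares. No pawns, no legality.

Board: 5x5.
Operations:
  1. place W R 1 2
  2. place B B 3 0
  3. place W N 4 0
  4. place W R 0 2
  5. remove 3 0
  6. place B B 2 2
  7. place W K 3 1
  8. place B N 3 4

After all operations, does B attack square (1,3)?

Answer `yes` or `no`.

Op 1: place WR@(1,2)
Op 2: place BB@(3,0)
Op 3: place WN@(4,0)
Op 4: place WR@(0,2)
Op 5: remove (3,0)
Op 6: place BB@(2,2)
Op 7: place WK@(3,1)
Op 8: place BN@(3,4)
Per-piece attacks for B:
  BB@(2,2): attacks (3,3) (4,4) (3,1) (1,3) (0,4) (1,1) (0,0) [ray(1,-1) blocked at (3,1)]
  BN@(3,4): attacks (4,2) (2,2) (1,3)
B attacks (1,3): yes

Answer: yes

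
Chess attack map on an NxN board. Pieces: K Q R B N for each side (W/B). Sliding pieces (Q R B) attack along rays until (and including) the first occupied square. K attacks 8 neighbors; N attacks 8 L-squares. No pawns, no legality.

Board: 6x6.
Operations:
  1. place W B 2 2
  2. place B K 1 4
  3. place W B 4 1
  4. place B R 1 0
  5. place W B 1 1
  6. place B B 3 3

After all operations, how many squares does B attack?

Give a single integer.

Answer: 19

Derivation:
Op 1: place WB@(2,2)
Op 2: place BK@(1,4)
Op 3: place WB@(4,1)
Op 4: place BR@(1,0)
Op 5: place WB@(1,1)
Op 6: place BB@(3,3)
Per-piece attacks for B:
  BR@(1,0): attacks (1,1) (2,0) (3,0) (4,0) (5,0) (0,0) [ray(0,1) blocked at (1,1)]
  BK@(1,4): attacks (1,5) (1,3) (2,4) (0,4) (2,5) (2,3) (0,5) (0,3)
  BB@(3,3): attacks (4,4) (5,5) (4,2) (5,1) (2,4) (1,5) (2,2) [ray(-1,-1) blocked at (2,2)]
Union (19 distinct): (0,0) (0,3) (0,4) (0,5) (1,1) (1,3) (1,5) (2,0) (2,2) (2,3) (2,4) (2,5) (3,0) (4,0) (4,2) (4,4) (5,0) (5,1) (5,5)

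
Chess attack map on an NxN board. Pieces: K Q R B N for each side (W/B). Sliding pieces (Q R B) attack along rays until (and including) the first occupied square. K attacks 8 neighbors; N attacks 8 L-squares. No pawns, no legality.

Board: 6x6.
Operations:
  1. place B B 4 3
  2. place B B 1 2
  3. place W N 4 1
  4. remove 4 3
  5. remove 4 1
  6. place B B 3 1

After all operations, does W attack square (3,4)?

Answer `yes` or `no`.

Op 1: place BB@(4,3)
Op 2: place BB@(1,2)
Op 3: place WN@(4,1)
Op 4: remove (4,3)
Op 5: remove (4,1)
Op 6: place BB@(3,1)
Per-piece attacks for W:
W attacks (3,4): no

Answer: no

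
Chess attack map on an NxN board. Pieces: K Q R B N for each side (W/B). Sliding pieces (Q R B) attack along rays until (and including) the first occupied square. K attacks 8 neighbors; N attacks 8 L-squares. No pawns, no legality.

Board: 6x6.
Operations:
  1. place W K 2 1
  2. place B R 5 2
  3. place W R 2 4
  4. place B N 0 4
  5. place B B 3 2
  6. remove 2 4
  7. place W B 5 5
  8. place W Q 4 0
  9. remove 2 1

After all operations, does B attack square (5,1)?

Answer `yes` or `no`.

Op 1: place WK@(2,1)
Op 2: place BR@(5,2)
Op 3: place WR@(2,4)
Op 4: place BN@(0,4)
Op 5: place BB@(3,2)
Op 6: remove (2,4)
Op 7: place WB@(5,5)
Op 8: place WQ@(4,0)
Op 9: remove (2,1)
Per-piece attacks for B:
  BN@(0,4): attacks (2,5) (1,2) (2,3)
  BB@(3,2): attacks (4,3) (5,4) (4,1) (5,0) (2,3) (1,4) (0,5) (2,1) (1,0)
  BR@(5,2): attacks (5,3) (5,4) (5,5) (5,1) (5,0) (4,2) (3,2) [ray(0,1) blocked at (5,5); ray(-1,0) blocked at (3,2)]
B attacks (5,1): yes

Answer: yes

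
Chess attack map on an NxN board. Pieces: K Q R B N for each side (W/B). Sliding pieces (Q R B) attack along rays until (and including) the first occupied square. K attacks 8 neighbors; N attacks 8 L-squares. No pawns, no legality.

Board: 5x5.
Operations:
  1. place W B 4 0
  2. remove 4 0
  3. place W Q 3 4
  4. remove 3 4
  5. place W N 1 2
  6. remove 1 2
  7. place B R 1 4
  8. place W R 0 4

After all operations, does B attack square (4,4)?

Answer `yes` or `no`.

Answer: yes

Derivation:
Op 1: place WB@(4,0)
Op 2: remove (4,0)
Op 3: place WQ@(3,4)
Op 4: remove (3,4)
Op 5: place WN@(1,2)
Op 6: remove (1,2)
Op 7: place BR@(1,4)
Op 8: place WR@(0,4)
Per-piece attacks for B:
  BR@(1,4): attacks (1,3) (1,2) (1,1) (1,0) (2,4) (3,4) (4,4) (0,4) [ray(-1,0) blocked at (0,4)]
B attacks (4,4): yes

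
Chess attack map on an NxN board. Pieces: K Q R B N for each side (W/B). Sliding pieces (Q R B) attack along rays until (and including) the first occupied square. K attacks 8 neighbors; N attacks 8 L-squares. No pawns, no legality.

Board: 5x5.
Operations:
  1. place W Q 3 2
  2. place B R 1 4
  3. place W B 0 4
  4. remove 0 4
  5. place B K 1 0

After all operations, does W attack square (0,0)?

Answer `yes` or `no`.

Op 1: place WQ@(3,2)
Op 2: place BR@(1,4)
Op 3: place WB@(0,4)
Op 4: remove (0,4)
Op 5: place BK@(1,0)
Per-piece attacks for W:
  WQ@(3,2): attacks (3,3) (3,4) (3,1) (3,0) (4,2) (2,2) (1,2) (0,2) (4,3) (4,1) (2,3) (1,4) (2,1) (1,0) [ray(-1,1) blocked at (1,4); ray(-1,-1) blocked at (1,0)]
W attacks (0,0): no

Answer: no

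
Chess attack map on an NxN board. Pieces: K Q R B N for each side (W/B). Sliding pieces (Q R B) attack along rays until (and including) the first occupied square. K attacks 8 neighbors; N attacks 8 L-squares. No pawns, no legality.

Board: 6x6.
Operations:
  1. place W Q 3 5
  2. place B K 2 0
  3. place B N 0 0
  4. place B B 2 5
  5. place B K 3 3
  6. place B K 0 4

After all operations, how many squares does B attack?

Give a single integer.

Op 1: place WQ@(3,5)
Op 2: place BK@(2,0)
Op 3: place BN@(0,0)
Op 4: place BB@(2,5)
Op 5: place BK@(3,3)
Op 6: place BK@(0,4)
Per-piece attacks for B:
  BN@(0,0): attacks (1,2) (2,1)
  BK@(0,4): attacks (0,5) (0,3) (1,4) (1,5) (1,3)
  BK@(2,0): attacks (2,1) (3,0) (1,0) (3,1) (1,1)
  BB@(2,5): attacks (3,4) (4,3) (5,2) (1,4) (0,3)
  BK@(3,3): attacks (3,4) (3,2) (4,3) (2,3) (4,4) (4,2) (2,4) (2,2)
Union (20 distinct): (0,3) (0,5) (1,0) (1,1) (1,2) (1,3) (1,4) (1,5) (2,1) (2,2) (2,3) (2,4) (3,0) (3,1) (3,2) (3,4) (4,2) (4,3) (4,4) (5,2)

Answer: 20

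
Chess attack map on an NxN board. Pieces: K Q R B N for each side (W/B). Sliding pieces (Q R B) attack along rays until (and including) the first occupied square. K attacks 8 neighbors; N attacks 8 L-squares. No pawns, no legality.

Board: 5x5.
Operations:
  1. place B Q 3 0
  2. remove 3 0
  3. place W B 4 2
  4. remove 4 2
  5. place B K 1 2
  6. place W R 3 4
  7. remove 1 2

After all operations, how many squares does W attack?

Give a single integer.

Answer: 8

Derivation:
Op 1: place BQ@(3,0)
Op 2: remove (3,0)
Op 3: place WB@(4,2)
Op 4: remove (4,2)
Op 5: place BK@(1,2)
Op 6: place WR@(3,4)
Op 7: remove (1,2)
Per-piece attacks for W:
  WR@(3,4): attacks (3,3) (3,2) (3,1) (3,0) (4,4) (2,4) (1,4) (0,4)
Union (8 distinct): (0,4) (1,4) (2,4) (3,0) (3,1) (3,2) (3,3) (4,4)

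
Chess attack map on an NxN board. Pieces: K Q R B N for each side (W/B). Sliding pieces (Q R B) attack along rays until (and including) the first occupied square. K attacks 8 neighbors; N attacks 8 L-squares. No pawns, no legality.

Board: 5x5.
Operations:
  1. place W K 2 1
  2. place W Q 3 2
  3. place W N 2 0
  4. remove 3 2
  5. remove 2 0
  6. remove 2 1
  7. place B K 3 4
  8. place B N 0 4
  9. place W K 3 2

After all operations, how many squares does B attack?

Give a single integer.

Op 1: place WK@(2,1)
Op 2: place WQ@(3,2)
Op 3: place WN@(2,0)
Op 4: remove (3,2)
Op 5: remove (2,0)
Op 6: remove (2,1)
Op 7: place BK@(3,4)
Op 8: place BN@(0,4)
Op 9: place WK@(3,2)
Per-piece attacks for B:
  BN@(0,4): attacks (1,2) (2,3)
  BK@(3,4): attacks (3,3) (4,4) (2,4) (4,3) (2,3)
Union (6 distinct): (1,2) (2,3) (2,4) (3,3) (4,3) (4,4)

Answer: 6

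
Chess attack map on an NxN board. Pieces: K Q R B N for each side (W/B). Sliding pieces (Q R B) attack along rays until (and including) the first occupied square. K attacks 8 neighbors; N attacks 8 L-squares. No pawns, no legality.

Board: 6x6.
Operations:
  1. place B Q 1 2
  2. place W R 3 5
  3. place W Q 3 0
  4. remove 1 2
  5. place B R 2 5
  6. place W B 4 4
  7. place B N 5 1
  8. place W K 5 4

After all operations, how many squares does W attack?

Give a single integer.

Answer: 24

Derivation:
Op 1: place BQ@(1,2)
Op 2: place WR@(3,5)
Op 3: place WQ@(3,0)
Op 4: remove (1,2)
Op 5: place BR@(2,5)
Op 6: place WB@(4,4)
Op 7: place BN@(5,1)
Op 8: place WK@(5,4)
Per-piece attacks for W:
  WQ@(3,0): attacks (3,1) (3,2) (3,3) (3,4) (3,5) (4,0) (5,0) (2,0) (1,0) (0,0) (4,1) (5,2) (2,1) (1,2) (0,3) [ray(0,1) blocked at (3,5)]
  WR@(3,5): attacks (3,4) (3,3) (3,2) (3,1) (3,0) (4,5) (5,5) (2,5) [ray(0,-1) blocked at (3,0); ray(-1,0) blocked at (2,5)]
  WB@(4,4): attacks (5,5) (5,3) (3,5) (3,3) (2,2) (1,1) (0,0) [ray(-1,1) blocked at (3,5)]
  WK@(5,4): attacks (5,5) (5,3) (4,4) (4,5) (4,3)
Union (24 distinct): (0,0) (0,3) (1,0) (1,1) (1,2) (2,0) (2,1) (2,2) (2,5) (3,0) (3,1) (3,2) (3,3) (3,4) (3,5) (4,0) (4,1) (4,3) (4,4) (4,5) (5,0) (5,2) (5,3) (5,5)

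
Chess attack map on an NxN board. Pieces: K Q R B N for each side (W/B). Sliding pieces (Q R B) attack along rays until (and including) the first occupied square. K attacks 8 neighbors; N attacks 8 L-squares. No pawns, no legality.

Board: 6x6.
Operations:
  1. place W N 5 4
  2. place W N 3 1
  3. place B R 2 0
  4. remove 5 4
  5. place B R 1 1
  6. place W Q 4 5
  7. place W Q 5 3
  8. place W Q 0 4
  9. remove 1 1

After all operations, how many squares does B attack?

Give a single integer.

Answer: 10

Derivation:
Op 1: place WN@(5,4)
Op 2: place WN@(3,1)
Op 3: place BR@(2,0)
Op 4: remove (5,4)
Op 5: place BR@(1,1)
Op 6: place WQ@(4,5)
Op 7: place WQ@(5,3)
Op 8: place WQ@(0,4)
Op 9: remove (1,1)
Per-piece attacks for B:
  BR@(2,0): attacks (2,1) (2,2) (2,3) (2,4) (2,5) (3,0) (4,0) (5,0) (1,0) (0,0)
Union (10 distinct): (0,0) (1,0) (2,1) (2,2) (2,3) (2,4) (2,5) (3,0) (4,0) (5,0)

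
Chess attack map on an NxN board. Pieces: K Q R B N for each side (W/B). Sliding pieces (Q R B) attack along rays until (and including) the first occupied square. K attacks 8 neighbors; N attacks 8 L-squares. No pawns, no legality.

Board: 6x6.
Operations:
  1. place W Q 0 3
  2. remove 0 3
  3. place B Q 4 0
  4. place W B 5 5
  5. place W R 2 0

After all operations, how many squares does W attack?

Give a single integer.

Answer: 12

Derivation:
Op 1: place WQ@(0,3)
Op 2: remove (0,3)
Op 3: place BQ@(4,0)
Op 4: place WB@(5,5)
Op 5: place WR@(2,0)
Per-piece attacks for W:
  WR@(2,0): attacks (2,1) (2,2) (2,3) (2,4) (2,5) (3,0) (4,0) (1,0) (0,0) [ray(1,0) blocked at (4,0)]
  WB@(5,5): attacks (4,4) (3,3) (2,2) (1,1) (0,0)
Union (12 distinct): (0,0) (1,0) (1,1) (2,1) (2,2) (2,3) (2,4) (2,5) (3,0) (3,3) (4,0) (4,4)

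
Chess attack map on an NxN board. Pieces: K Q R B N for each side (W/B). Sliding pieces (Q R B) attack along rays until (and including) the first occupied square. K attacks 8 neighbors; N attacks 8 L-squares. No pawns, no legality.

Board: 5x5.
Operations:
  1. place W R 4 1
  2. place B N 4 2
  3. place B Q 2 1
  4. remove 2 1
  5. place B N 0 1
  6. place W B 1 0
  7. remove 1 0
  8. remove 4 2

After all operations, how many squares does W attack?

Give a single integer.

Answer: 8

Derivation:
Op 1: place WR@(4,1)
Op 2: place BN@(4,2)
Op 3: place BQ@(2,1)
Op 4: remove (2,1)
Op 5: place BN@(0,1)
Op 6: place WB@(1,0)
Op 7: remove (1,0)
Op 8: remove (4,2)
Per-piece attacks for W:
  WR@(4,1): attacks (4,2) (4,3) (4,4) (4,0) (3,1) (2,1) (1,1) (0,1) [ray(-1,0) blocked at (0,1)]
Union (8 distinct): (0,1) (1,1) (2,1) (3,1) (4,0) (4,2) (4,3) (4,4)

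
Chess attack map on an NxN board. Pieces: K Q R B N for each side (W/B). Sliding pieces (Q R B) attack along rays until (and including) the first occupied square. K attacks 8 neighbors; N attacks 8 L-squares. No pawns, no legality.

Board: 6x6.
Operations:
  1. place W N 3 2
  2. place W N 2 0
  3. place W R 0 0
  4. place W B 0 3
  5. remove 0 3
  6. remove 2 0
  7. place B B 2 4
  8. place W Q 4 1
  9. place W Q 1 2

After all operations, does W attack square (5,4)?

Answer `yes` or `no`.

Answer: no

Derivation:
Op 1: place WN@(3,2)
Op 2: place WN@(2,0)
Op 3: place WR@(0,0)
Op 4: place WB@(0,3)
Op 5: remove (0,3)
Op 6: remove (2,0)
Op 7: place BB@(2,4)
Op 8: place WQ@(4,1)
Op 9: place WQ@(1,2)
Per-piece attacks for W:
  WR@(0,0): attacks (0,1) (0,2) (0,3) (0,4) (0,5) (1,0) (2,0) (3,0) (4,0) (5,0)
  WQ@(1,2): attacks (1,3) (1,4) (1,5) (1,1) (1,0) (2,2) (3,2) (0,2) (2,3) (3,4) (4,5) (2,1) (3,0) (0,3) (0,1) [ray(1,0) blocked at (3,2)]
  WN@(3,2): attacks (4,4) (5,3) (2,4) (1,3) (4,0) (5,1) (2,0) (1,1)
  WQ@(4,1): attacks (4,2) (4,3) (4,4) (4,5) (4,0) (5,1) (3,1) (2,1) (1,1) (0,1) (5,2) (5,0) (3,2) (3,0) [ray(-1,1) blocked at (3,2)]
W attacks (5,4): no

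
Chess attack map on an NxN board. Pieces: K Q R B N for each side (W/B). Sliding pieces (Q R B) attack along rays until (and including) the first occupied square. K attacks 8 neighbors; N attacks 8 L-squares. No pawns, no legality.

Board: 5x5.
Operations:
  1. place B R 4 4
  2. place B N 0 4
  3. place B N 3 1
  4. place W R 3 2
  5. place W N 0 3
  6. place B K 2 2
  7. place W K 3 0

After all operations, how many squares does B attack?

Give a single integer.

Answer: 17

Derivation:
Op 1: place BR@(4,4)
Op 2: place BN@(0,4)
Op 3: place BN@(3,1)
Op 4: place WR@(3,2)
Op 5: place WN@(0,3)
Op 6: place BK@(2,2)
Op 7: place WK@(3,0)
Per-piece attacks for B:
  BN@(0,4): attacks (1,2) (2,3)
  BK@(2,2): attacks (2,3) (2,1) (3,2) (1,2) (3,3) (3,1) (1,3) (1,1)
  BN@(3,1): attacks (4,3) (2,3) (1,2) (1,0)
  BR@(4,4): attacks (4,3) (4,2) (4,1) (4,0) (3,4) (2,4) (1,4) (0,4) [ray(-1,0) blocked at (0,4)]
Union (17 distinct): (0,4) (1,0) (1,1) (1,2) (1,3) (1,4) (2,1) (2,3) (2,4) (3,1) (3,2) (3,3) (3,4) (4,0) (4,1) (4,2) (4,3)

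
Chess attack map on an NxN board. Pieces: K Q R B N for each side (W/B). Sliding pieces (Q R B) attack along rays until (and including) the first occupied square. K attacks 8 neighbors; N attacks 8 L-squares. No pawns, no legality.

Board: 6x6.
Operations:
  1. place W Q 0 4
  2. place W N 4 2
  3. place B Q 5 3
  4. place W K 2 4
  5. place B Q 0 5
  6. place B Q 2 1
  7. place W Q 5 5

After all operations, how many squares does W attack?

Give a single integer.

Op 1: place WQ@(0,4)
Op 2: place WN@(4,2)
Op 3: place BQ@(5,3)
Op 4: place WK@(2,4)
Op 5: place BQ@(0,5)
Op 6: place BQ@(2,1)
Op 7: place WQ@(5,5)
Per-piece attacks for W:
  WQ@(0,4): attacks (0,5) (0,3) (0,2) (0,1) (0,0) (1,4) (2,4) (1,5) (1,3) (2,2) (3,1) (4,0) [ray(0,1) blocked at (0,5); ray(1,0) blocked at (2,4)]
  WK@(2,4): attacks (2,5) (2,3) (3,4) (1,4) (3,5) (3,3) (1,5) (1,3)
  WN@(4,2): attacks (5,4) (3,4) (2,3) (5,0) (3,0) (2,1)
  WQ@(5,5): attacks (5,4) (5,3) (4,5) (3,5) (2,5) (1,5) (0,5) (4,4) (3,3) (2,2) (1,1) (0,0) [ray(0,-1) blocked at (5,3); ray(-1,0) blocked at (0,5)]
Union (25 distinct): (0,0) (0,1) (0,2) (0,3) (0,5) (1,1) (1,3) (1,4) (1,5) (2,1) (2,2) (2,3) (2,4) (2,5) (3,0) (3,1) (3,3) (3,4) (3,5) (4,0) (4,4) (4,5) (5,0) (5,3) (5,4)

Answer: 25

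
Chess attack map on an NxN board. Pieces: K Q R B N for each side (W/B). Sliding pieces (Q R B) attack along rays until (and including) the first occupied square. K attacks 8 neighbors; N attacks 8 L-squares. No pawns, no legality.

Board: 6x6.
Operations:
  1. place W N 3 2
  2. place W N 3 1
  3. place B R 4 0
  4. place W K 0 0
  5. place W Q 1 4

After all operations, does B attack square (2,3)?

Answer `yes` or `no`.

Answer: no

Derivation:
Op 1: place WN@(3,2)
Op 2: place WN@(3,1)
Op 3: place BR@(4,0)
Op 4: place WK@(0,0)
Op 5: place WQ@(1,4)
Per-piece attacks for B:
  BR@(4,0): attacks (4,1) (4,2) (4,3) (4,4) (4,5) (5,0) (3,0) (2,0) (1,0) (0,0) [ray(-1,0) blocked at (0,0)]
B attacks (2,3): no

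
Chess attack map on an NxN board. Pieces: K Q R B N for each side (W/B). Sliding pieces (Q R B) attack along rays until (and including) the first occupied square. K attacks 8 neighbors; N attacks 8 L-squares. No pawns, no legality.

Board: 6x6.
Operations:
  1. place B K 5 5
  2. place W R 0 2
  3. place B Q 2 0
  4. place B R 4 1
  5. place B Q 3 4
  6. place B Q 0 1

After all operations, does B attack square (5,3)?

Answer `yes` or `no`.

Answer: yes

Derivation:
Op 1: place BK@(5,5)
Op 2: place WR@(0,2)
Op 3: place BQ@(2,0)
Op 4: place BR@(4,1)
Op 5: place BQ@(3,4)
Op 6: place BQ@(0,1)
Per-piece attacks for B:
  BQ@(0,1): attacks (0,2) (0,0) (1,1) (2,1) (3,1) (4,1) (1,2) (2,3) (3,4) (1,0) [ray(0,1) blocked at (0,2); ray(1,0) blocked at (4,1); ray(1,1) blocked at (3,4)]
  BQ@(2,0): attacks (2,1) (2,2) (2,3) (2,4) (2,5) (3,0) (4,0) (5,0) (1,0) (0,0) (3,1) (4,2) (5,3) (1,1) (0,2) [ray(-1,1) blocked at (0,2)]
  BQ@(3,4): attacks (3,5) (3,3) (3,2) (3,1) (3,0) (4,4) (5,4) (2,4) (1,4) (0,4) (4,5) (4,3) (5,2) (2,5) (2,3) (1,2) (0,1) [ray(-1,-1) blocked at (0,1)]
  BR@(4,1): attacks (4,2) (4,3) (4,4) (4,5) (4,0) (5,1) (3,1) (2,1) (1,1) (0,1) [ray(-1,0) blocked at (0,1)]
  BK@(5,5): attacks (5,4) (4,5) (4,4)
B attacks (5,3): yes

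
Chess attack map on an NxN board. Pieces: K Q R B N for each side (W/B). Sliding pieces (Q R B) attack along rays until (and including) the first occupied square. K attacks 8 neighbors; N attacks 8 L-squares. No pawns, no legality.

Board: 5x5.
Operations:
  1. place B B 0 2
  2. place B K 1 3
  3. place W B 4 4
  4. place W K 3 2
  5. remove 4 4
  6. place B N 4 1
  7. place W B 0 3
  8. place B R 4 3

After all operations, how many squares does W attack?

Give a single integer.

Answer: 11

Derivation:
Op 1: place BB@(0,2)
Op 2: place BK@(1,3)
Op 3: place WB@(4,4)
Op 4: place WK@(3,2)
Op 5: remove (4,4)
Op 6: place BN@(4,1)
Op 7: place WB@(0,3)
Op 8: place BR@(4,3)
Per-piece attacks for W:
  WB@(0,3): attacks (1,4) (1,2) (2,1) (3,0)
  WK@(3,2): attacks (3,3) (3,1) (4,2) (2,2) (4,3) (4,1) (2,3) (2,1)
Union (11 distinct): (1,2) (1,4) (2,1) (2,2) (2,3) (3,0) (3,1) (3,3) (4,1) (4,2) (4,3)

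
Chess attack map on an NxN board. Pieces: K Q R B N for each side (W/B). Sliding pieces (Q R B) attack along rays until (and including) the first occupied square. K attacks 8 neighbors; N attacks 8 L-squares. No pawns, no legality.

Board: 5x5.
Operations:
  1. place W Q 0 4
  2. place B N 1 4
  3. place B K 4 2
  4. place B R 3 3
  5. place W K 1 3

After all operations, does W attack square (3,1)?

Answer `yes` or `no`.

Answer: no

Derivation:
Op 1: place WQ@(0,4)
Op 2: place BN@(1,4)
Op 3: place BK@(4,2)
Op 4: place BR@(3,3)
Op 5: place WK@(1,3)
Per-piece attacks for W:
  WQ@(0,4): attacks (0,3) (0,2) (0,1) (0,0) (1,4) (1,3) [ray(1,0) blocked at (1,4); ray(1,-1) blocked at (1,3)]
  WK@(1,3): attacks (1,4) (1,2) (2,3) (0,3) (2,4) (2,2) (0,4) (0,2)
W attacks (3,1): no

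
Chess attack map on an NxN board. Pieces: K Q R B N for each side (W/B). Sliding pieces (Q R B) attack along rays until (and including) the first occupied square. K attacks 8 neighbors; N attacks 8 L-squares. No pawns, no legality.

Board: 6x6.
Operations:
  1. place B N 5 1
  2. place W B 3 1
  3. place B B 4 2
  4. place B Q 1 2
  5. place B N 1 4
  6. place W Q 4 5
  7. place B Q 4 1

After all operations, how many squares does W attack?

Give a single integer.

Answer: 17

Derivation:
Op 1: place BN@(5,1)
Op 2: place WB@(3,1)
Op 3: place BB@(4,2)
Op 4: place BQ@(1,2)
Op 5: place BN@(1,4)
Op 6: place WQ@(4,5)
Op 7: place BQ@(4,1)
Per-piece attacks for W:
  WB@(3,1): attacks (4,2) (4,0) (2,2) (1,3) (0,4) (2,0) [ray(1,1) blocked at (4,2)]
  WQ@(4,5): attacks (4,4) (4,3) (4,2) (5,5) (3,5) (2,5) (1,5) (0,5) (5,4) (3,4) (2,3) (1,2) [ray(0,-1) blocked at (4,2); ray(-1,-1) blocked at (1,2)]
Union (17 distinct): (0,4) (0,5) (1,2) (1,3) (1,5) (2,0) (2,2) (2,3) (2,5) (3,4) (3,5) (4,0) (4,2) (4,3) (4,4) (5,4) (5,5)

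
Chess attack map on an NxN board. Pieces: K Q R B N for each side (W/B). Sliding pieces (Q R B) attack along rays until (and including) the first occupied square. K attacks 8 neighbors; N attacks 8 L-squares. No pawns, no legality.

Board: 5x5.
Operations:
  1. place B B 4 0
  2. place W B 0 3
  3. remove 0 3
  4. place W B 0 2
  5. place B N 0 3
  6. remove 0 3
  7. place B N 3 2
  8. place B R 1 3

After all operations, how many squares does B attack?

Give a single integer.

Answer: 15

Derivation:
Op 1: place BB@(4,0)
Op 2: place WB@(0,3)
Op 3: remove (0,3)
Op 4: place WB@(0,2)
Op 5: place BN@(0,3)
Op 6: remove (0,3)
Op 7: place BN@(3,2)
Op 8: place BR@(1,3)
Per-piece attacks for B:
  BR@(1,3): attacks (1,4) (1,2) (1,1) (1,0) (2,3) (3,3) (4,3) (0,3)
  BN@(3,2): attacks (4,4) (2,4) (1,3) (4,0) (2,0) (1,1)
  BB@(4,0): attacks (3,1) (2,2) (1,3) [ray(-1,1) blocked at (1,3)]
Union (15 distinct): (0,3) (1,0) (1,1) (1,2) (1,3) (1,4) (2,0) (2,2) (2,3) (2,4) (3,1) (3,3) (4,0) (4,3) (4,4)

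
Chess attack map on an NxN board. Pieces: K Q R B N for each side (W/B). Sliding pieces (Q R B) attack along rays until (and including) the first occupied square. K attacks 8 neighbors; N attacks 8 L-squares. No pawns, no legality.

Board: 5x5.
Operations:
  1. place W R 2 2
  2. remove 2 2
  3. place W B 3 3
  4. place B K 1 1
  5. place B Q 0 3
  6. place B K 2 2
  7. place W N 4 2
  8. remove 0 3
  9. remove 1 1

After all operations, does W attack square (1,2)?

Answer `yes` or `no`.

Op 1: place WR@(2,2)
Op 2: remove (2,2)
Op 3: place WB@(3,3)
Op 4: place BK@(1,1)
Op 5: place BQ@(0,3)
Op 6: place BK@(2,2)
Op 7: place WN@(4,2)
Op 8: remove (0,3)
Op 9: remove (1,1)
Per-piece attacks for W:
  WB@(3,3): attacks (4,4) (4,2) (2,4) (2,2) [ray(1,-1) blocked at (4,2); ray(-1,-1) blocked at (2,2)]
  WN@(4,2): attacks (3,4) (2,3) (3,0) (2,1)
W attacks (1,2): no

Answer: no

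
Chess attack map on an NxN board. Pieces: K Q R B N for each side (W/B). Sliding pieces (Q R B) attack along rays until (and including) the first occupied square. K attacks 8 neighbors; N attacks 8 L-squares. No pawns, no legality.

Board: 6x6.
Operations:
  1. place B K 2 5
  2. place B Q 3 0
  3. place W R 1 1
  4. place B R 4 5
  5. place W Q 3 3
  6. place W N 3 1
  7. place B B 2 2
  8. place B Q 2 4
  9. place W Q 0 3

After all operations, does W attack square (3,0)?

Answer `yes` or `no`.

Op 1: place BK@(2,5)
Op 2: place BQ@(3,0)
Op 3: place WR@(1,1)
Op 4: place BR@(4,5)
Op 5: place WQ@(3,3)
Op 6: place WN@(3,1)
Op 7: place BB@(2,2)
Op 8: place BQ@(2,4)
Op 9: place WQ@(0,3)
Per-piece attacks for W:
  WQ@(0,3): attacks (0,4) (0,5) (0,2) (0,1) (0,0) (1,3) (2,3) (3,3) (1,4) (2,5) (1,2) (2,1) (3,0) [ray(1,0) blocked at (3,3); ray(1,1) blocked at (2,5); ray(1,-1) blocked at (3,0)]
  WR@(1,1): attacks (1,2) (1,3) (1,4) (1,5) (1,0) (2,1) (3,1) (0,1) [ray(1,0) blocked at (3,1)]
  WN@(3,1): attacks (4,3) (5,2) (2,3) (1,2) (5,0) (1,0)
  WQ@(3,3): attacks (3,4) (3,5) (3,2) (3,1) (4,3) (5,3) (2,3) (1,3) (0,3) (4,4) (5,5) (4,2) (5,1) (2,4) (2,2) [ray(0,-1) blocked at (3,1); ray(-1,0) blocked at (0,3); ray(-1,1) blocked at (2,4); ray(-1,-1) blocked at (2,2)]
W attacks (3,0): yes

Answer: yes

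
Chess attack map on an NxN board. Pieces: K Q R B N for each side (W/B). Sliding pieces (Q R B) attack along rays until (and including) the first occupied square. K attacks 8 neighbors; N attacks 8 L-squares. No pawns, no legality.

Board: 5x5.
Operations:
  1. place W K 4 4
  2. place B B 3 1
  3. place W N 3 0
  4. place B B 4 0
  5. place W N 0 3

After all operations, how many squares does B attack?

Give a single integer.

Op 1: place WK@(4,4)
Op 2: place BB@(3,1)
Op 3: place WN@(3,0)
Op 4: place BB@(4,0)
Op 5: place WN@(0,3)
Per-piece attacks for B:
  BB@(3,1): attacks (4,2) (4,0) (2,2) (1,3) (0,4) (2,0) [ray(1,-1) blocked at (4,0)]
  BB@(4,0): attacks (3,1) [ray(-1,1) blocked at (3,1)]
Union (7 distinct): (0,4) (1,3) (2,0) (2,2) (3,1) (4,0) (4,2)

Answer: 7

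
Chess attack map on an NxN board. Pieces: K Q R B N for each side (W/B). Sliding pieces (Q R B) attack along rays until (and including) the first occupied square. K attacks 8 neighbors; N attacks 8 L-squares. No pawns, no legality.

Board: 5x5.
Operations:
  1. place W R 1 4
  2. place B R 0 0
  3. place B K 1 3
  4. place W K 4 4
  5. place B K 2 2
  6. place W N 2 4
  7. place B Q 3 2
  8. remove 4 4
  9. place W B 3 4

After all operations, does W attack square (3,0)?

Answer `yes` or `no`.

Op 1: place WR@(1,4)
Op 2: place BR@(0,0)
Op 3: place BK@(1,3)
Op 4: place WK@(4,4)
Op 5: place BK@(2,2)
Op 6: place WN@(2,4)
Op 7: place BQ@(3,2)
Op 8: remove (4,4)
Op 9: place WB@(3,4)
Per-piece attacks for W:
  WR@(1,4): attacks (1,3) (2,4) (0,4) [ray(0,-1) blocked at (1,3); ray(1,0) blocked at (2,4)]
  WN@(2,4): attacks (3,2) (4,3) (1,2) (0,3)
  WB@(3,4): attacks (4,3) (2,3) (1,2) (0,1)
W attacks (3,0): no

Answer: no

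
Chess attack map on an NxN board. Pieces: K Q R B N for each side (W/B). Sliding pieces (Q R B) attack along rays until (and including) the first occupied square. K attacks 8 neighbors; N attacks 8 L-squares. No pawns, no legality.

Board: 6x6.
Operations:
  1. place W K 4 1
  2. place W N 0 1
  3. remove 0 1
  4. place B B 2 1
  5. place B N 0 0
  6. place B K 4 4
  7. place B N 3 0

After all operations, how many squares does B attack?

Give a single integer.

Answer: 18

Derivation:
Op 1: place WK@(4,1)
Op 2: place WN@(0,1)
Op 3: remove (0,1)
Op 4: place BB@(2,1)
Op 5: place BN@(0,0)
Op 6: place BK@(4,4)
Op 7: place BN@(3,0)
Per-piece attacks for B:
  BN@(0,0): attacks (1,2) (2,1)
  BB@(2,1): attacks (3,2) (4,3) (5,4) (3,0) (1,2) (0,3) (1,0) [ray(1,-1) blocked at (3,0)]
  BN@(3,0): attacks (4,2) (5,1) (2,2) (1,1)
  BK@(4,4): attacks (4,5) (4,3) (5,4) (3,4) (5,5) (5,3) (3,5) (3,3)
Union (18 distinct): (0,3) (1,0) (1,1) (1,2) (2,1) (2,2) (3,0) (3,2) (3,3) (3,4) (3,5) (4,2) (4,3) (4,5) (5,1) (5,3) (5,4) (5,5)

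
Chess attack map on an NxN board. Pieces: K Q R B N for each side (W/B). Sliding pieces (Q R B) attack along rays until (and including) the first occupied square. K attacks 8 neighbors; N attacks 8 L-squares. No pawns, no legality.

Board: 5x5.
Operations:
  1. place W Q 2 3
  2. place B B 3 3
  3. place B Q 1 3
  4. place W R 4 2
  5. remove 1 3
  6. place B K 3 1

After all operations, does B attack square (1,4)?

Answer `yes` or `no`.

Answer: no

Derivation:
Op 1: place WQ@(2,3)
Op 2: place BB@(3,3)
Op 3: place BQ@(1,3)
Op 4: place WR@(4,2)
Op 5: remove (1,3)
Op 6: place BK@(3,1)
Per-piece attacks for B:
  BK@(3,1): attacks (3,2) (3,0) (4,1) (2,1) (4,2) (4,0) (2,2) (2,0)
  BB@(3,3): attacks (4,4) (4,2) (2,4) (2,2) (1,1) (0,0) [ray(1,-1) blocked at (4,2)]
B attacks (1,4): no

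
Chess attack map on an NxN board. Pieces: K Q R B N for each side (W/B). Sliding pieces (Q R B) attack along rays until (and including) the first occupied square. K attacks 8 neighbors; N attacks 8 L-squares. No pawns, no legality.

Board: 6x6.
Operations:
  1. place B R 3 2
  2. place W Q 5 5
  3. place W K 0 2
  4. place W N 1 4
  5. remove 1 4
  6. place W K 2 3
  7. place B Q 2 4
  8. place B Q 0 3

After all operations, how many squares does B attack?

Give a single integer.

Answer: 21

Derivation:
Op 1: place BR@(3,2)
Op 2: place WQ@(5,5)
Op 3: place WK@(0,2)
Op 4: place WN@(1,4)
Op 5: remove (1,4)
Op 6: place WK@(2,3)
Op 7: place BQ@(2,4)
Op 8: place BQ@(0,3)
Per-piece attacks for B:
  BQ@(0,3): attacks (0,4) (0,5) (0,2) (1,3) (2,3) (1,4) (2,5) (1,2) (2,1) (3,0) [ray(0,-1) blocked at (0,2); ray(1,0) blocked at (2,3)]
  BQ@(2,4): attacks (2,5) (2,3) (3,4) (4,4) (5,4) (1,4) (0,4) (3,5) (3,3) (4,2) (5,1) (1,5) (1,3) (0,2) [ray(0,-1) blocked at (2,3); ray(-1,-1) blocked at (0,2)]
  BR@(3,2): attacks (3,3) (3,4) (3,5) (3,1) (3,0) (4,2) (5,2) (2,2) (1,2) (0,2) [ray(-1,0) blocked at (0,2)]
Union (21 distinct): (0,2) (0,4) (0,5) (1,2) (1,3) (1,4) (1,5) (2,1) (2,2) (2,3) (2,5) (3,0) (3,1) (3,3) (3,4) (3,5) (4,2) (4,4) (5,1) (5,2) (5,4)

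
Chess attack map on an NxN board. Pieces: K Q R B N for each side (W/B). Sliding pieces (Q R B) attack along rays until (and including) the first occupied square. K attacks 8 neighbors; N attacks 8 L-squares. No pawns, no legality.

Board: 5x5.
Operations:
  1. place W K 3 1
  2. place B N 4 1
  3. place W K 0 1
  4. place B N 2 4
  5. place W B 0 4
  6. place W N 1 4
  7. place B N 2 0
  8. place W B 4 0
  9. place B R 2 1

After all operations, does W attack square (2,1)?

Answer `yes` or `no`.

Op 1: place WK@(3,1)
Op 2: place BN@(4,1)
Op 3: place WK@(0,1)
Op 4: place BN@(2,4)
Op 5: place WB@(0,4)
Op 6: place WN@(1,4)
Op 7: place BN@(2,0)
Op 8: place WB@(4,0)
Op 9: place BR@(2,1)
Per-piece attacks for W:
  WK@(0,1): attacks (0,2) (0,0) (1,1) (1,2) (1,0)
  WB@(0,4): attacks (1,3) (2,2) (3,1) [ray(1,-1) blocked at (3,1)]
  WN@(1,4): attacks (2,2) (3,3) (0,2)
  WK@(3,1): attacks (3,2) (3,0) (4,1) (2,1) (4,2) (4,0) (2,2) (2,0)
  WB@(4,0): attacks (3,1) [ray(-1,1) blocked at (3,1)]
W attacks (2,1): yes

Answer: yes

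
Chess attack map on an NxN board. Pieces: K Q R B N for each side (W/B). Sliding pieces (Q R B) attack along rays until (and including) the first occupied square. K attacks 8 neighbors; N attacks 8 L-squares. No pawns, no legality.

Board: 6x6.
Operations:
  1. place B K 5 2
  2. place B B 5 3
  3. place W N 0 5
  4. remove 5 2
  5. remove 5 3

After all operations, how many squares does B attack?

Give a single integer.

Op 1: place BK@(5,2)
Op 2: place BB@(5,3)
Op 3: place WN@(0,5)
Op 4: remove (5,2)
Op 5: remove (5,3)
Per-piece attacks for B:
Union (0 distinct): (none)

Answer: 0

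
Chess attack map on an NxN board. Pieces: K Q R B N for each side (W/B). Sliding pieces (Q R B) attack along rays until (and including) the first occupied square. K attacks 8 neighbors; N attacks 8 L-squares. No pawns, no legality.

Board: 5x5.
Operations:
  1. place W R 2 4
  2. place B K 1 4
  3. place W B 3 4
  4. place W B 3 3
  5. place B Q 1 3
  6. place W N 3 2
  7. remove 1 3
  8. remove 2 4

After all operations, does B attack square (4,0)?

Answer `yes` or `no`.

Op 1: place WR@(2,4)
Op 2: place BK@(1,4)
Op 3: place WB@(3,4)
Op 4: place WB@(3,3)
Op 5: place BQ@(1,3)
Op 6: place WN@(3,2)
Op 7: remove (1,3)
Op 8: remove (2,4)
Per-piece attacks for B:
  BK@(1,4): attacks (1,3) (2,4) (0,4) (2,3) (0,3)
B attacks (4,0): no

Answer: no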